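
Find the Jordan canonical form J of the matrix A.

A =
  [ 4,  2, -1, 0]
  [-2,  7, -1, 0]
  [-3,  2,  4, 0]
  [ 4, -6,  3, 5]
J_3(5) ⊕ J_1(5)

The characteristic polynomial is
  det(x·I − A) = x^4 - 20*x^3 + 150*x^2 - 500*x + 625 = (x - 5)^4

Eigenvalues and multiplicities (the geometric multiplicity of λ is n − rank(A − λI), which equals the number of Jordan blocks for λ):
  λ = 5: algebraic multiplicity = 4, geometric multiplicity = 2

Determining the block sizes for each eigenvalue:
  λ = 5: with am = 4 and gm = 2, the partition is not yet determined (e.g. several partitions of 4 into 2 parts exist). Let N = A − (5)·I. Computing rank(N^1) = 2, rank(N^2) = 1, rank(N^3) = 0; the number of blocks of size ≥ j is rank(N^{j−1}) − rank(N^j), giving [2, 1, 1]. So we have 1 block(s) of size 3, 1 block(s) of size 1 → block sizes [3, 1]

Assembling the blocks gives a Jordan form
J =
  [5, 1, 0, 0]
  [0, 5, 1, 0]
  [0, 0, 5, 0]
  [0, 0, 0, 5]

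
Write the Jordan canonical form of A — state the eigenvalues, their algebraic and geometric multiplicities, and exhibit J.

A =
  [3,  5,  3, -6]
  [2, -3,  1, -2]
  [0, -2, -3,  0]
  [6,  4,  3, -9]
J_3(-3) ⊕ J_1(-3)

The characteristic polynomial is
  det(x·I − A) = x^4 + 12*x^3 + 54*x^2 + 108*x + 81 = (x + 3)^4

Eigenvalues and multiplicities (the geometric multiplicity of λ is n − rank(A − λI), which equals the number of Jordan blocks for λ):
  λ = -3: algebraic multiplicity = 4, geometric multiplicity = 2

Determining the block sizes for each eigenvalue:
  λ = -3: with am = 4 and gm = 2, the partition is not yet determined (e.g. several partitions of 4 into 2 parts exist). Let N = A − (-3)·I. Computing rank(N^1) = 2, rank(N^2) = 1, rank(N^3) = 0; the number of blocks of size ≥ j is rank(N^{j−1}) − rank(N^j), giving [2, 1, 1]. So we have 1 block(s) of size 3, 1 block(s) of size 1 → block sizes [3, 1]

Assembling the blocks gives a Jordan form
J =
  [-3,  1,  0,  0]
  [ 0, -3,  1,  0]
  [ 0,  0, -3,  0]
  [ 0,  0,  0, -3]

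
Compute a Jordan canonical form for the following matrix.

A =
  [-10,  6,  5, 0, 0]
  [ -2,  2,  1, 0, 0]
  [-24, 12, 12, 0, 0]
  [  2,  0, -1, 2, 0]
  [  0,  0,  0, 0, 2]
J_1(0) ⊕ J_2(2) ⊕ J_1(2) ⊕ J_1(2)

The characteristic polynomial is
  det(x·I − A) = x^5 - 8*x^4 + 24*x^3 - 32*x^2 + 16*x = x*(x - 2)^4

Eigenvalues and multiplicities (the geometric multiplicity of λ is n − rank(A − λI), which equals the number of Jordan blocks for λ):
  λ = 0: algebraic multiplicity = 1, geometric multiplicity = 1
  λ = 2: algebraic multiplicity = 4, geometric multiplicity = 3

Determining the block sizes for each eigenvalue:
  λ = 0: one block (gm = 1), so the single block has size am = 1 → block sizes [1]
  λ = 2: 3 blocks summing to 4 forces exactly one block of size 2 and the rest size 1 → block sizes [2, 1, 1]

Assembling the blocks gives a Jordan form
J =
  [0, 0, 0, 0, 0]
  [0, 2, 1, 0, 0]
  [0, 0, 2, 0, 0]
  [0, 0, 0, 2, 0]
  [0, 0, 0, 0, 2]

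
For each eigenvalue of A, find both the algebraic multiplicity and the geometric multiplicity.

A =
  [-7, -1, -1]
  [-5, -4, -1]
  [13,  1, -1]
λ = -4: alg = 3, geom = 1

Step 1 — factor the characteristic polynomial to read off the algebraic multiplicities:
  χ_A(x) = (x + 4)^3

Step 2 — compute geometric multiplicities via the rank-nullity identity g(λ) = n − rank(A − λI):
  rank(A − (-4)·I) = 2, so dim ker(A − (-4)·I) = n − 2 = 1

Summary:
  λ = -4: algebraic multiplicity = 3, geometric multiplicity = 1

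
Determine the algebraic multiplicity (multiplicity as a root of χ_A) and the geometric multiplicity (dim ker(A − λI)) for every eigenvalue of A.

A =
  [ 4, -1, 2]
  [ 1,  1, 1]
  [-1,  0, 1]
λ = 2: alg = 3, geom = 1

Step 1 — factor the characteristic polynomial to read off the algebraic multiplicities:
  χ_A(x) = (x - 2)^3

Step 2 — compute geometric multiplicities via the rank-nullity identity g(λ) = n − rank(A − λI):
  rank(A − (2)·I) = 2, so dim ker(A − (2)·I) = n − 2 = 1

Summary:
  λ = 2: algebraic multiplicity = 3, geometric multiplicity = 1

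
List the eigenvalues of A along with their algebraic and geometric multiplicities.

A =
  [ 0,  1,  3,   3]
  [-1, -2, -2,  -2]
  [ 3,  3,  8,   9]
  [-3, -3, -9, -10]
λ = -1: alg = 4, geom = 2

Step 1 — factor the characteristic polynomial to read off the algebraic multiplicities:
  χ_A(x) = (x + 1)^4

Step 2 — compute geometric multiplicities via the rank-nullity identity g(λ) = n − rank(A − λI):
  rank(A − (-1)·I) = 2, so dim ker(A − (-1)·I) = n − 2 = 2

Summary:
  λ = -1: algebraic multiplicity = 4, geometric multiplicity = 2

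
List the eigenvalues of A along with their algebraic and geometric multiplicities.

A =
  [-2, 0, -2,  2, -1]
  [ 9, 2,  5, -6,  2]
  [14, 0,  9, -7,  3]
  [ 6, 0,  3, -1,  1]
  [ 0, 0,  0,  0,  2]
λ = 2: alg = 5, geom = 2

Step 1 — factor the characteristic polynomial to read off the algebraic multiplicities:
  χ_A(x) = (x - 2)^5

Step 2 — compute geometric multiplicities via the rank-nullity identity g(λ) = n − rank(A − λI):
  rank(A − (2)·I) = 3, so dim ker(A − (2)·I) = n − 3 = 2

Summary:
  λ = 2: algebraic multiplicity = 5, geometric multiplicity = 2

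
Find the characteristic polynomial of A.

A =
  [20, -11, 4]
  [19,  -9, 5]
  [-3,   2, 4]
x^3 - 15*x^2 + 75*x - 125

Expanding det(x·I − A) (e.g. by cofactor expansion or by noting that A is similar to its Jordan form J, which has the same characteristic polynomial as A) gives
  χ_A(x) = x^3 - 15*x^2 + 75*x - 125
which factors as (x - 5)^3. The eigenvalues (with algebraic multiplicities) are λ = 5 with multiplicity 3.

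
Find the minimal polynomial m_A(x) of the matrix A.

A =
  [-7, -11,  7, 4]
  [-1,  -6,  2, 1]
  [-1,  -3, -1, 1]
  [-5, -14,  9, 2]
x^2 + 6*x + 9

The characteristic polynomial is χ_A(x) = (x + 3)^4, so the eigenvalues are known. The minimal polynomial is
  m_A(x) = Π_λ (x − λ)^{k_λ}
where k_λ is the size of the *largest* Jordan block for λ (equivalently, the smallest k with (A − λI)^k v = 0 for every generalised eigenvector v of λ).

  λ = -3: largest Jordan block has size 2, contributing (x + 3)^2

So m_A(x) = (x + 3)^2 = x^2 + 6*x + 9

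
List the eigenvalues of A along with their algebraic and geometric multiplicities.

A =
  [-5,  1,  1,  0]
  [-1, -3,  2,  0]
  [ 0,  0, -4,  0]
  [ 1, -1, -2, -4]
λ = -4: alg = 4, geom = 2

Step 1 — factor the characteristic polynomial to read off the algebraic multiplicities:
  χ_A(x) = (x + 4)^4

Step 2 — compute geometric multiplicities via the rank-nullity identity g(λ) = n − rank(A − λI):
  rank(A − (-4)·I) = 2, so dim ker(A − (-4)·I) = n − 2 = 2

Summary:
  λ = -4: algebraic multiplicity = 4, geometric multiplicity = 2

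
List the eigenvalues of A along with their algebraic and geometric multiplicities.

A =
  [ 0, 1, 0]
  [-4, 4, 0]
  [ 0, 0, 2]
λ = 2: alg = 3, geom = 2

Step 1 — factor the characteristic polynomial to read off the algebraic multiplicities:
  χ_A(x) = (x - 2)^3

Step 2 — compute geometric multiplicities via the rank-nullity identity g(λ) = n − rank(A − λI):
  rank(A − (2)·I) = 1, so dim ker(A − (2)·I) = n − 1 = 2

Summary:
  λ = 2: algebraic multiplicity = 3, geometric multiplicity = 2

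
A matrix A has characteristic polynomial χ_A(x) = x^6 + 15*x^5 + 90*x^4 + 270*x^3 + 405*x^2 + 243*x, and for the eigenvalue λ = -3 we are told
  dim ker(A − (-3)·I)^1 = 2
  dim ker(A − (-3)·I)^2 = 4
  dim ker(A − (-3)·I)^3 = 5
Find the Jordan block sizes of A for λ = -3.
Block sizes for λ = -3: [3, 2]

From the dimensions of kernels of powers, the number of Jordan blocks of size at least j is d_j − d_{j−1} where d_j = dim ker(N^j) (with d_0 = 0). Computing the differences gives [2, 2, 1].
The number of blocks of size exactly k is (#blocks of size ≥ k) − (#blocks of size ≥ k + 1), so the partition is: 1 block(s) of size 2, 1 block(s) of size 3.
In nonincreasing order the block sizes are [3, 2].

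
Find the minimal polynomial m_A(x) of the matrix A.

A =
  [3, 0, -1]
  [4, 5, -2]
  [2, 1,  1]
x^3 - 9*x^2 + 27*x - 27

The characteristic polynomial is χ_A(x) = (x - 3)^3, so the eigenvalues are known. The minimal polynomial is
  m_A(x) = Π_λ (x − λ)^{k_λ}
where k_λ is the size of the *largest* Jordan block for λ (equivalently, the smallest k with (A − λI)^k v = 0 for every generalised eigenvector v of λ).

  λ = 3: largest Jordan block has size 3, contributing (x − 3)^3

So m_A(x) = (x - 3)^3 = x^3 - 9*x^2 + 27*x - 27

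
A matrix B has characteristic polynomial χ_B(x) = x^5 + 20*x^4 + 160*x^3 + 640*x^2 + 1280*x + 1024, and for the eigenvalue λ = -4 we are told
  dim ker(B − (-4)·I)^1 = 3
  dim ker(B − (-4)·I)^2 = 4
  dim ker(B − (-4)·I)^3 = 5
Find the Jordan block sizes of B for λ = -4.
Block sizes for λ = -4: [3, 1, 1]

From the dimensions of kernels of powers, the number of Jordan blocks of size at least j is d_j − d_{j−1} where d_j = dim ker(N^j) (with d_0 = 0). Computing the differences gives [3, 1, 1].
The number of blocks of size exactly k is (#blocks of size ≥ k) − (#blocks of size ≥ k + 1), so the partition is: 2 block(s) of size 1, 1 block(s) of size 3.
In nonincreasing order the block sizes are [3, 1, 1].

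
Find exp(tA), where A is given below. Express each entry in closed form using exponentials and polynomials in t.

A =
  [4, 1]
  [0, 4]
e^{tA} =
  [exp(4*t), t*exp(4*t)]
  [0, exp(4*t)]

Strategy: write A = P · J · P⁻¹ where J is a Jordan canonical form, so e^{tA} = P · e^{tJ} · P⁻¹, and e^{tJ} can be computed block-by-block.

A has Jordan form
J =
  [4, 1]
  [0, 4]
(up to reordering of blocks).

Per-block formulas:
  For a 2×2 Jordan block J_2(4): exp(t · J_2(4)) = e^(4t)·(I + t·N), where N is the 2×2 nilpotent shift.

After assembling e^{tJ} and conjugating by P, we get:

e^{tA} =
  [exp(4*t), t*exp(4*t)]
  [0, exp(4*t)]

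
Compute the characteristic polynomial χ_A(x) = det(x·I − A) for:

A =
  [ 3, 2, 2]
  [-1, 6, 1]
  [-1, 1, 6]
x^3 - 15*x^2 + 75*x - 125

Expanding det(x·I − A) (e.g. by cofactor expansion or by noting that A is similar to its Jordan form J, which has the same characteristic polynomial as A) gives
  χ_A(x) = x^3 - 15*x^2 + 75*x - 125
which factors as (x - 5)^3. The eigenvalues (with algebraic multiplicities) are λ = 5 with multiplicity 3.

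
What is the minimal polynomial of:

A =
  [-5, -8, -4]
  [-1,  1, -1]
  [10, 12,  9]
x^3 - 5*x^2 + 3*x + 9

The characteristic polynomial is χ_A(x) = (x - 3)^2*(x + 1), so the eigenvalues are known. The minimal polynomial is
  m_A(x) = Π_λ (x − λ)^{k_λ}
where k_λ is the size of the *largest* Jordan block for λ (equivalently, the smallest k with (A − λI)^k v = 0 for every generalised eigenvector v of λ).

  λ = -1: largest Jordan block has size 1, contributing (x + 1)
  λ = 3: largest Jordan block has size 2, contributing (x − 3)^2

So m_A(x) = (x - 3)^2*(x + 1) = x^3 - 5*x^2 + 3*x + 9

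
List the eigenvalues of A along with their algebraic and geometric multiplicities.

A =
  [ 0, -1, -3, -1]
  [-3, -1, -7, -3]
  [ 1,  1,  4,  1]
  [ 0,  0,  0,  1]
λ = 1: alg = 4, geom = 2

Step 1 — factor the characteristic polynomial to read off the algebraic multiplicities:
  χ_A(x) = (x - 1)^4

Step 2 — compute geometric multiplicities via the rank-nullity identity g(λ) = n − rank(A − λI):
  rank(A − (1)·I) = 2, so dim ker(A − (1)·I) = n − 2 = 2

Summary:
  λ = 1: algebraic multiplicity = 4, geometric multiplicity = 2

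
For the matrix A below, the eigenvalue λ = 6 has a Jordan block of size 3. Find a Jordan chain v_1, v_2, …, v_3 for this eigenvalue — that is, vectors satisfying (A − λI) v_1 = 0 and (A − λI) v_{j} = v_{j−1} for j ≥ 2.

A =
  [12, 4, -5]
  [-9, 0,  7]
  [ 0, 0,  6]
A Jordan chain for λ = 6 of length 3:
v_1 = (-2, 3, 0)ᵀ
v_2 = (-5, 7, 0)ᵀ
v_3 = (0, 0, 1)ᵀ

Let N = A − (6)·I. We want v_3 with N^3 v_3 = 0 but N^2 v_3 ≠ 0; then v_{j-1} := N · v_j for j = 3, …, 2.

Pick v_3 = (0, 0, 1)ᵀ.
Then v_2 = N · v_3 = (-5, 7, 0)ᵀ.
Then v_1 = N · v_2 = (-2, 3, 0)ᵀ.

Sanity check: (A − (6)·I) v_1 = (0, 0, 0)ᵀ = 0. ✓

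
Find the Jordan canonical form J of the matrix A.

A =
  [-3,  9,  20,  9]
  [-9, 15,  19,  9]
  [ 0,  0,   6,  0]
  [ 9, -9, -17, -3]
J_1(-3) ⊕ J_2(6) ⊕ J_1(6)

The characteristic polynomial is
  det(x·I − A) = x^4 - 15*x^3 + 54*x^2 + 108*x - 648 = (x - 6)^3*(x + 3)

Eigenvalues and multiplicities (the geometric multiplicity of λ is n − rank(A − λI), which equals the number of Jordan blocks for λ):
  λ = -3: algebraic multiplicity = 1, geometric multiplicity = 1
  λ = 6: algebraic multiplicity = 3, geometric multiplicity = 2

Determining the block sizes for each eigenvalue:
  λ = -3: one block (gm = 1), so the single block has size am = 1 → block sizes [1]
  λ = 6: 2 blocks summing to 3 forces exactly one block of size 2 and the rest size 1 → block sizes [2, 1]

Assembling the blocks gives a Jordan form
J =
  [-3, 0, 0, 0]
  [ 0, 6, 1, 0]
  [ 0, 0, 6, 0]
  [ 0, 0, 0, 6]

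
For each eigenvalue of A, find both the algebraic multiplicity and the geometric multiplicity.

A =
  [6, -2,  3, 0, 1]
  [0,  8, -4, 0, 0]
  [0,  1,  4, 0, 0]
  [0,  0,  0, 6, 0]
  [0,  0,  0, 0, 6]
λ = 6: alg = 5, geom = 3

Step 1 — factor the characteristic polynomial to read off the algebraic multiplicities:
  χ_A(x) = (x - 6)^5

Step 2 — compute geometric multiplicities via the rank-nullity identity g(λ) = n − rank(A − λI):
  rank(A − (6)·I) = 2, so dim ker(A − (6)·I) = n − 2 = 3

Summary:
  λ = 6: algebraic multiplicity = 5, geometric multiplicity = 3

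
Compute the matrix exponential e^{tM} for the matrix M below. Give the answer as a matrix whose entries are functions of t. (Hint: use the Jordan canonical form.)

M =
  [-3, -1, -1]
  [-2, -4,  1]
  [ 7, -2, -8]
e^{tM} =
  [-t^2*exp(-5*t)/2 + 2*t*exp(-5*t) + exp(-5*t), -t^2*exp(-5*t)/2 - t*exp(-5*t), -t*exp(-5*t)]
  [t^2*exp(-5*t)/2 - 2*t*exp(-5*t), t^2*exp(-5*t)/2 + t*exp(-5*t) + exp(-5*t), t*exp(-5*t)]
  [-3*t^2*exp(-5*t)/2 + 7*t*exp(-5*t), -3*t^2*exp(-5*t)/2 - 2*t*exp(-5*t), -3*t*exp(-5*t) + exp(-5*t)]

Strategy: write M = P · J · P⁻¹ where J is a Jordan canonical form, so e^{tM} = P · e^{tJ} · P⁻¹, and e^{tJ} can be computed block-by-block.

M has Jordan form
J =
  [-5,  1,  0]
  [ 0, -5,  1]
  [ 0,  0, -5]
(up to reordering of blocks).

Per-block formulas:
  For a 3×3 Jordan block J_3(-5): exp(t · J_3(-5)) = e^(-5t)·(I + t·N + (t^2/2)·N^2), where N is the 3×3 nilpotent shift.

After assembling e^{tJ} and conjugating by P, we get:

e^{tM} =
  [-t^2*exp(-5*t)/2 + 2*t*exp(-5*t) + exp(-5*t), -t^2*exp(-5*t)/2 - t*exp(-5*t), -t*exp(-5*t)]
  [t^2*exp(-5*t)/2 - 2*t*exp(-5*t), t^2*exp(-5*t)/2 + t*exp(-5*t) + exp(-5*t), t*exp(-5*t)]
  [-3*t^2*exp(-5*t)/2 + 7*t*exp(-5*t), -3*t^2*exp(-5*t)/2 - 2*t*exp(-5*t), -3*t*exp(-5*t) + exp(-5*t)]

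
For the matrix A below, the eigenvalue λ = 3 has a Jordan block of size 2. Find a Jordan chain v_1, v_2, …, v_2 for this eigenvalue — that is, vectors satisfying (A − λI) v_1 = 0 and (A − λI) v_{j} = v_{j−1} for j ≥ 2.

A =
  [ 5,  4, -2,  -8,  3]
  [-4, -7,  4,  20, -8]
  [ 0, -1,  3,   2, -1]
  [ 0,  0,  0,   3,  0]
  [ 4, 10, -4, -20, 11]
A Jordan chain for λ = 3 of length 2:
v_1 = (2, -4, 0, 0, 4)ᵀ
v_2 = (1, 0, 0, 0, 0)ᵀ

Let N = A − (3)·I. We want v_2 with N^2 v_2 = 0 but N^1 v_2 ≠ 0; then v_{j-1} := N · v_j for j = 2, …, 2.

Pick v_2 = (1, 0, 0, 0, 0)ᵀ.
Then v_1 = N · v_2 = (2, -4, 0, 0, 4)ᵀ.

Sanity check: (A − (3)·I) v_1 = (0, 0, 0, 0, 0)ᵀ = 0. ✓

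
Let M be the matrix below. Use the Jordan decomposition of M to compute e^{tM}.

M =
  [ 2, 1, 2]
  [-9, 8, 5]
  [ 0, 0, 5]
e^{tM} =
  [-3*t*exp(5*t) + exp(5*t), t*exp(5*t), -t^2*exp(5*t)/2 + 2*t*exp(5*t)]
  [-9*t*exp(5*t), 3*t*exp(5*t) + exp(5*t), -3*t^2*exp(5*t)/2 + 5*t*exp(5*t)]
  [0, 0, exp(5*t)]

Strategy: write M = P · J · P⁻¹ where J is a Jordan canonical form, so e^{tM} = P · e^{tJ} · P⁻¹, and e^{tJ} can be computed block-by-block.

M has Jordan form
J =
  [5, 1, 0]
  [0, 5, 1]
  [0, 0, 5]
(up to reordering of blocks).

Per-block formulas:
  For a 3×3 Jordan block J_3(5): exp(t · J_3(5)) = e^(5t)·(I + t·N + (t^2/2)·N^2), where N is the 3×3 nilpotent shift.

After assembling e^{tJ} and conjugating by P, we get:

e^{tM} =
  [-3*t*exp(5*t) + exp(5*t), t*exp(5*t), -t^2*exp(5*t)/2 + 2*t*exp(5*t)]
  [-9*t*exp(5*t), 3*t*exp(5*t) + exp(5*t), -3*t^2*exp(5*t)/2 + 5*t*exp(5*t)]
  [0, 0, exp(5*t)]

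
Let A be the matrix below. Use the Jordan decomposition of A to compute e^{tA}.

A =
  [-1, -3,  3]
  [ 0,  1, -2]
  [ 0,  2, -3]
e^{tA} =
  [exp(-t), -3*t*exp(-t), 3*t*exp(-t)]
  [0, 2*t*exp(-t) + exp(-t), -2*t*exp(-t)]
  [0, 2*t*exp(-t), -2*t*exp(-t) + exp(-t)]

Strategy: write A = P · J · P⁻¹ where J is a Jordan canonical form, so e^{tA} = P · e^{tJ} · P⁻¹, and e^{tJ} can be computed block-by-block.

A has Jordan form
J =
  [-1,  1,  0]
  [ 0, -1,  0]
  [ 0,  0, -1]
(up to reordering of blocks).

Per-block formulas:
  For a 2×2 Jordan block J_2(-1): exp(t · J_2(-1)) = e^(-1t)·(I + t·N), where N is the 2×2 nilpotent shift.
  For a 1×1 block at λ = -1: exp(t · [-1]) = [e^(-1t)].

After assembling e^{tJ} and conjugating by P, we get:

e^{tA} =
  [exp(-t), -3*t*exp(-t), 3*t*exp(-t)]
  [0, 2*t*exp(-t) + exp(-t), -2*t*exp(-t)]
  [0, 2*t*exp(-t), -2*t*exp(-t) + exp(-t)]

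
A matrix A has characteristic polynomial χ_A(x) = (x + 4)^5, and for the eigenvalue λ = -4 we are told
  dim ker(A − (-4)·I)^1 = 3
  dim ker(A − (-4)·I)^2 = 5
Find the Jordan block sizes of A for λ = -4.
Block sizes for λ = -4: [2, 2, 1]

From the dimensions of kernels of powers, the number of Jordan blocks of size at least j is d_j − d_{j−1} where d_j = dim ker(N^j) (with d_0 = 0). Computing the differences gives [3, 2].
The number of blocks of size exactly k is (#blocks of size ≥ k) − (#blocks of size ≥ k + 1), so the partition is: 1 block(s) of size 1, 2 block(s) of size 2.
In nonincreasing order the block sizes are [2, 2, 1].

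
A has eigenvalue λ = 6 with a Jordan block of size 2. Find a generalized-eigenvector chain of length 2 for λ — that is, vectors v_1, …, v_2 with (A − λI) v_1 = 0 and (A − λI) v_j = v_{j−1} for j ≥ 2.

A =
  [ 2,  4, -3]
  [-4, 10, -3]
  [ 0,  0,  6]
A Jordan chain for λ = 6 of length 2:
v_1 = (-4, -4, 0)ᵀ
v_2 = (1, 0, 0)ᵀ

Let N = A − (6)·I. We want v_2 with N^2 v_2 = 0 but N^1 v_2 ≠ 0; then v_{j-1} := N · v_j for j = 2, …, 2.

Pick v_2 = (1, 0, 0)ᵀ.
Then v_1 = N · v_2 = (-4, -4, 0)ᵀ.

Sanity check: (A − (6)·I) v_1 = (0, 0, 0)ᵀ = 0. ✓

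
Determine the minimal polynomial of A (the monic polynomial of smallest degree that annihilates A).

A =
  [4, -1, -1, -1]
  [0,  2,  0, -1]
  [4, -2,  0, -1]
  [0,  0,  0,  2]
x^2 - 4*x + 4

The characteristic polynomial is χ_A(x) = (x - 2)^4, so the eigenvalues are known. The minimal polynomial is
  m_A(x) = Π_λ (x − λ)^{k_λ}
where k_λ is the size of the *largest* Jordan block for λ (equivalently, the smallest k with (A − λI)^k v = 0 for every generalised eigenvector v of λ).

  λ = 2: largest Jordan block has size 2, contributing (x − 2)^2

So m_A(x) = (x - 2)^2 = x^2 - 4*x + 4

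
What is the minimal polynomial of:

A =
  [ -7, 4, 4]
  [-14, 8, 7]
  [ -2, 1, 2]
x^2 - 2*x + 1

The characteristic polynomial is χ_A(x) = (x - 1)^3, so the eigenvalues are known. The minimal polynomial is
  m_A(x) = Π_λ (x − λ)^{k_λ}
where k_λ is the size of the *largest* Jordan block for λ (equivalently, the smallest k with (A − λI)^k v = 0 for every generalised eigenvector v of λ).

  λ = 1: largest Jordan block has size 2, contributing (x − 1)^2

So m_A(x) = (x - 1)^2 = x^2 - 2*x + 1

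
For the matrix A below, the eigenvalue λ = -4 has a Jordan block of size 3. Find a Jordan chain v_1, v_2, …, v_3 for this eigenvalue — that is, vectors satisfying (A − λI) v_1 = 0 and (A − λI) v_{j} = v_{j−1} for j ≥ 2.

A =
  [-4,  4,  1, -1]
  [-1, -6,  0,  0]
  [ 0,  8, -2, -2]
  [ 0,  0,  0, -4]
A Jordan chain for λ = -4 of length 3:
v_1 = (-4, 2, -8, 0)ᵀ
v_2 = (0, -1, 0, 0)ᵀ
v_3 = (1, 0, 0, 0)ᵀ

Let N = A − (-4)·I. We want v_3 with N^3 v_3 = 0 but N^2 v_3 ≠ 0; then v_{j-1} := N · v_j for j = 3, …, 2.

Pick v_3 = (1, 0, 0, 0)ᵀ.
Then v_2 = N · v_3 = (0, -1, 0, 0)ᵀ.
Then v_1 = N · v_2 = (-4, 2, -8, 0)ᵀ.

Sanity check: (A − (-4)·I) v_1 = (0, 0, 0, 0)ᵀ = 0. ✓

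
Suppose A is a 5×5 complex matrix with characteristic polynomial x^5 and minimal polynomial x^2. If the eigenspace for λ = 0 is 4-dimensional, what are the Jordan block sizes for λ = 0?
Block sizes for λ = 0: [2, 1, 1, 1]

Step 1 — from the characteristic polynomial, algebraic multiplicity of λ = 0 is 5. From dim ker(A − (0)·I) = 4, there are exactly 4 Jordan blocks for λ = 0.
Step 2 — from the minimal polynomial, the factor (x − 0)^2 tells us the largest block for λ = 0 has size 2.
Step 3 — with total size 5, 4 blocks, and largest block 2, the block sizes (in nonincreasing order) are [2, 1, 1, 1].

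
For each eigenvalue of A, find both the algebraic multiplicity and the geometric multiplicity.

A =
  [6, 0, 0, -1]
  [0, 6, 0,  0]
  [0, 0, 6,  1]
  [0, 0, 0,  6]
λ = 6: alg = 4, geom = 3

Step 1 — factor the characteristic polynomial to read off the algebraic multiplicities:
  χ_A(x) = (x - 6)^4

Step 2 — compute geometric multiplicities via the rank-nullity identity g(λ) = n − rank(A − λI):
  rank(A − (6)·I) = 1, so dim ker(A − (6)·I) = n − 1 = 3

Summary:
  λ = 6: algebraic multiplicity = 4, geometric multiplicity = 3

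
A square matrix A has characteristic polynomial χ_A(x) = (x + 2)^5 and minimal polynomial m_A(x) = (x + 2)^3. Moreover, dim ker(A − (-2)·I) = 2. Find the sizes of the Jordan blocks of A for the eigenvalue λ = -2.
Block sizes for λ = -2: [3, 2]

Step 1 — from the characteristic polynomial, algebraic multiplicity of λ = -2 is 5. From dim ker(A − (-2)·I) = 2, there are exactly 2 Jordan blocks for λ = -2.
Step 2 — from the minimal polynomial, the factor (x + 2)^3 tells us the largest block for λ = -2 has size 3.
Step 3 — with total size 5, 2 blocks, and largest block 3, the block sizes (in nonincreasing order) are [3, 2].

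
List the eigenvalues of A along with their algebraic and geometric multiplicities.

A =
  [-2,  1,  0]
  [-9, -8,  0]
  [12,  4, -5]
λ = -5: alg = 3, geom = 2

Step 1 — factor the characteristic polynomial to read off the algebraic multiplicities:
  χ_A(x) = (x + 5)^3

Step 2 — compute geometric multiplicities via the rank-nullity identity g(λ) = n − rank(A − λI):
  rank(A − (-5)·I) = 1, so dim ker(A − (-5)·I) = n − 1 = 2

Summary:
  λ = -5: algebraic multiplicity = 3, geometric multiplicity = 2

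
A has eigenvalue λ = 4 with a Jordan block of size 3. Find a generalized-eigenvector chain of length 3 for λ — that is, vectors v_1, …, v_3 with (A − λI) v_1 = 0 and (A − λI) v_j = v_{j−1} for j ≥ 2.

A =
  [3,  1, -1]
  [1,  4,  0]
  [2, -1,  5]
A Jordan chain for λ = 4 of length 3:
v_1 = (0, -1, -1)ᵀ
v_2 = (-1, 1, 2)ᵀ
v_3 = (1, 0, 0)ᵀ

Let N = A − (4)·I. We want v_3 with N^3 v_3 = 0 but N^2 v_3 ≠ 0; then v_{j-1} := N · v_j for j = 3, …, 2.

Pick v_3 = (1, 0, 0)ᵀ.
Then v_2 = N · v_3 = (-1, 1, 2)ᵀ.
Then v_1 = N · v_2 = (0, -1, -1)ᵀ.

Sanity check: (A − (4)·I) v_1 = (0, 0, 0)ᵀ = 0. ✓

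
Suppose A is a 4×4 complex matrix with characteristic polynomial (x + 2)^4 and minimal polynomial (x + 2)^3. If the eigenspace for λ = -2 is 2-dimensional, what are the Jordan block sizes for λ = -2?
Block sizes for λ = -2: [3, 1]

Step 1 — from the characteristic polynomial, algebraic multiplicity of λ = -2 is 4. From dim ker(A − (-2)·I) = 2, there are exactly 2 Jordan blocks for λ = -2.
Step 2 — from the minimal polynomial, the factor (x + 2)^3 tells us the largest block for λ = -2 has size 3.
Step 3 — with total size 4, 2 blocks, and largest block 3, the block sizes (in nonincreasing order) are [3, 1].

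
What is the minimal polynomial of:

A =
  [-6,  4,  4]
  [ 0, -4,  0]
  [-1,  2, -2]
x^2 + 8*x + 16

The characteristic polynomial is χ_A(x) = (x + 4)^3, so the eigenvalues are known. The minimal polynomial is
  m_A(x) = Π_λ (x − λ)^{k_λ}
where k_λ is the size of the *largest* Jordan block for λ (equivalently, the smallest k with (A − λI)^k v = 0 for every generalised eigenvector v of λ).

  λ = -4: largest Jordan block has size 2, contributing (x + 4)^2

So m_A(x) = (x + 4)^2 = x^2 + 8*x + 16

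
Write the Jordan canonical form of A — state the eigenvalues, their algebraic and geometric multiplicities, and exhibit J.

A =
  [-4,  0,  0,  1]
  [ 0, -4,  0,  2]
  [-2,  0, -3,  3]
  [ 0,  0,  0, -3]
J_1(-4) ⊕ J_1(-4) ⊕ J_2(-3)

The characteristic polynomial is
  det(x·I − A) = x^4 + 14*x^3 + 73*x^2 + 168*x + 144 = (x + 3)^2*(x + 4)^2

Eigenvalues and multiplicities (the geometric multiplicity of λ is n − rank(A − λI), which equals the number of Jordan blocks for λ):
  λ = -4: algebraic multiplicity = 2, geometric multiplicity = 2
  λ = -3: algebraic multiplicity = 2, geometric multiplicity = 1

Determining the block sizes for each eigenvalue:
  λ = -4: gm = am = 2, so every block has size 1 → block sizes [1, 1]
  λ = -3: one block (gm = 1), so the single block has size am = 2 → block sizes [2]

Assembling the blocks gives a Jordan form
J =
  [-4,  0,  0,  0]
  [ 0, -4,  0,  0]
  [ 0,  0, -3,  1]
  [ 0,  0,  0, -3]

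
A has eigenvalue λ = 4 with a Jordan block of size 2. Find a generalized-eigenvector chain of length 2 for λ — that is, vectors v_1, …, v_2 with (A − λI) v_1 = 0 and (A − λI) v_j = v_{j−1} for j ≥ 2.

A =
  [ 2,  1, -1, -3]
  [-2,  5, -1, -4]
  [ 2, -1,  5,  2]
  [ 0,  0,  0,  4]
A Jordan chain for λ = 4 of length 2:
v_1 = (-2, -2, 2, 0)ᵀ
v_2 = (1, 0, 0, 0)ᵀ

Let N = A − (4)·I. We want v_2 with N^2 v_2 = 0 but N^1 v_2 ≠ 0; then v_{j-1} := N · v_j for j = 2, …, 2.

Pick v_2 = (1, 0, 0, 0)ᵀ.
Then v_1 = N · v_2 = (-2, -2, 2, 0)ᵀ.

Sanity check: (A − (4)·I) v_1 = (0, 0, 0, 0)ᵀ = 0. ✓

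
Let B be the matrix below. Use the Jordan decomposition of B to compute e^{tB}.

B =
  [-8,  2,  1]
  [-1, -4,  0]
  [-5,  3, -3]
e^{tB} =
  [t^2*exp(-5*t) - 3*t*exp(-5*t) + exp(-5*t), -t^2*exp(-5*t)/2 + 2*t*exp(-5*t), -t^2*exp(-5*t)/2 + t*exp(-5*t)]
  [t^2*exp(-5*t) - t*exp(-5*t), -t^2*exp(-5*t)/2 + t*exp(-5*t) + exp(-5*t), -t^2*exp(-5*t)/2]
  [t^2*exp(-5*t) - 5*t*exp(-5*t), -t^2*exp(-5*t)/2 + 3*t*exp(-5*t), -t^2*exp(-5*t)/2 + 2*t*exp(-5*t) + exp(-5*t)]

Strategy: write B = P · J · P⁻¹ where J is a Jordan canonical form, so e^{tB} = P · e^{tJ} · P⁻¹, and e^{tJ} can be computed block-by-block.

B has Jordan form
J =
  [-5,  1,  0]
  [ 0, -5,  1]
  [ 0,  0, -5]
(up to reordering of blocks).

Per-block formulas:
  For a 3×3 Jordan block J_3(-5): exp(t · J_3(-5)) = e^(-5t)·(I + t·N + (t^2/2)·N^2), where N is the 3×3 nilpotent shift.

After assembling e^{tJ} and conjugating by P, we get:

e^{tB} =
  [t^2*exp(-5*t) - 3*t*exp(-5*t) + exp(-5*t), -t^2*exp(-5*t)/2 + 2*t*exp(-5*t), -t^2*exp(-5*t)/2 + t*exp(-5*t)]
  [t^2*exp(-5*t) - t*exp(-5*t), -t^2*exp(-5*t)/2 + t*exp(-5*t) + exp(-5*t), -t^2*exp(-5*t)/2]
  [t^2*exp(-5*t) - 5*t*exp(-5*t), -t^2*exp(-5*t)/2 + 3*t*exp(-5*t), -t^2*exp(-5*t)/2 + 2*t*exp(-5*t) + exp(-5*t)]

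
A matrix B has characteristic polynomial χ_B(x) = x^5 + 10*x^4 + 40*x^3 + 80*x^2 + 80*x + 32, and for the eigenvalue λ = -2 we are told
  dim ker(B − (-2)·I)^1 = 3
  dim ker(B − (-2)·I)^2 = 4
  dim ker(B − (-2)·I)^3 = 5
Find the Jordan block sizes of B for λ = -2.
Block sizes for λ = -2: [3, 1, 1]

From the dimensions of kernels of powers, the number of Jordan blocks of size at least j is d_j − d_{j−1} where d_j = dim ker(N^j) (with d_0 = 0). Computing the differences gives [3, 1, 1].
The number of blocks of size exactly k is (#blocks of size ≥ k) − (#blocks of size ≥ k + 1), so the partition is: 2 block(s) of size 1, 1 block(s) of size 3.
In nonincreasing order the block sizes are [3, 1, 1].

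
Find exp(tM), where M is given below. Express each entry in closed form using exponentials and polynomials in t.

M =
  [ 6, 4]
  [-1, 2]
e^{tM} =
  [2*t*exp(4*t) + exp(4*t), 4*t*exp(4*t)]
  [-t*exp(4*t), -2*t*exp(4*t) + exp(4*t)]

Strategy: write M = P · J · P⁻¹ where J is a Jordan canonical form, so e^{tM} = P · e^{tJ} · P⁻¹, and e^{tJ} can be computed block-by-block.

M has Jordan form
J =
  [4, 1]
  [0, 4]
(up to reordering of blocks).

Per-block formulas:
  For a 2×2 Jordan block J_2(4): exp(t · J_2(4)) = e^(4t)·(I + t·N), where N is the 2×2 nilpotent shift.

After assembling e^{tJ} and conjugating by P, we get:

e^{tM} =
  [2*t*exp(4*t) + exp(4*t), 4*t*exp(4*t)]
  [-t*exp(4*t), -2*t*exp(4*t) + exp(4*t)]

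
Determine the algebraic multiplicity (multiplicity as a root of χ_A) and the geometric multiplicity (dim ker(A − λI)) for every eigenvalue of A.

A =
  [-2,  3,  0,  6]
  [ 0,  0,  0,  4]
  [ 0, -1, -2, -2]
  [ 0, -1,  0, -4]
λ = -2: alg = 4, geom = 3

Step 1 — factor the characteristic polynomial to read off the algebraic multiplicities:
  χ_A(x) = (x + 2)^4

Step 2 — compute geometric multiplicities via the rank-nullity identity g(λ) = n − rank(A − λI):
  rank(A − (-2)·I) = 1, so dim ker(A − (-2)·I) = n − 1 = 3

Summary:
  λ = -2: algebraic multiplicity = 4, geometric multiplicity = 3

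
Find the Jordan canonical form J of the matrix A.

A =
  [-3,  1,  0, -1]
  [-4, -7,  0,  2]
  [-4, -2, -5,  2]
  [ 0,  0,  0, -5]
J_2(-5) ⊕ J_1(-5) ⊕ J_1(-5)

The characteristic polynomial is
  det(x·I − A) = x^4 + 20*x^3 + 150*x^2 + 500*x + 625 = (x + 5)^4

Eigenvalues and multiplicities (the geometric multiplicity of λ is n − rank(A − λI), which equals the number of Jordan blocks for λ):
  λ = -5: algebraic multiplicity = 4, geometric multiplicity = 3

Determining the block sizes for each eigenvalue:
  λ = -5: 3 blocks summing to 4 forces exactly one block of size 2 and the rest size 1 → block sizes [2, 1, 1]

Assembling the blocks gives a Jordan form
J =
  [-5,  1,  0,  0]
  [ 0, -5,  0,  0]
  [ 0,  0, -5,  0]
  [ 0,  0,  0, -5]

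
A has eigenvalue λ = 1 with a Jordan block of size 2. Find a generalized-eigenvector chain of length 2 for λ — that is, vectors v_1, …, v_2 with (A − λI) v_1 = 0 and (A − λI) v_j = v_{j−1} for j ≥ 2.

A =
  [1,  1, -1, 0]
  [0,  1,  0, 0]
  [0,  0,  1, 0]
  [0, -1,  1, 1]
A Jordan chain for λ = 1 of length 2:
v_1 = (1, 0, 0, -1)ᵀ
v_2 = (0, 1, 0, 0)ᵀ

Let N = A − (1)·I. We want v_2 with N^2 v_2 = 0 but N^1 v_2 ≠ 0; then v_{j-1} := N · v_j for j = 2, …, 2.

Pick v_2 = (0, 1, 0, 0)ᵀ.
Then v_1 = N · v_2 = (1, 0, 0, -1)ᵀ.

Sanity check: (A − (1)·I) v_1 = (0, 0, 0, 0)ᵀ = 0. ✓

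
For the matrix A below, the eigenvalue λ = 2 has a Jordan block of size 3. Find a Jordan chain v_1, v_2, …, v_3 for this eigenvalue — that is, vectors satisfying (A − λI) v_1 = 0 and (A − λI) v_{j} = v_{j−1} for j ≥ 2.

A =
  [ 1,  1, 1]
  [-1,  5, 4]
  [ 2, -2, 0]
A Jordan chain for λ = 2 of length 3:
v_1 = (2, 6, -4)ᵀ
v_2 = (-1, -1, 2)ᵀ
v_3 = (1, 0, 0)ᵀ

Let N = A − (2)·I. We want v_3 with N^3 v_3 = 0 but N^2 v_3 ≠ 0; then v_{j-1} := N · v_j for j = 3, …, 2.

Pick v_3 = (1, 0, 0)ᵀ.
Then v_2 = N · v_3 = (-1, -1, 2)ᵀ.
Then v_1 = N · v_2 = (2, 6, -4)ᵀ.

Sanity check: (A − (2)·I) v_1 = (0, 0, 0)ᵀ = 0. ✓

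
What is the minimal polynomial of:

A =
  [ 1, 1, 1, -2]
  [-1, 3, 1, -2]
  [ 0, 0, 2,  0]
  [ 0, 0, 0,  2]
x^2 - 4*x + 4

The characteristic polynomial is χ_A(x) = (x - 2)^4, so the eigenvalues are known. The minimal polynomial is
  m_A(x) = Π_λ (x − λ)^{k_λ}
where k_λ is the size of the *largest* Jordan block for λ (equivalently, the smallest k with (A − λI)^k v = 0 for every generalised eigenvector v of λ).

  λ = 2: largest Jordan block has size 2, contributing (x − 2)^2

So m_A(x) = (x - 2)^2 = x^2 - 4*x + 4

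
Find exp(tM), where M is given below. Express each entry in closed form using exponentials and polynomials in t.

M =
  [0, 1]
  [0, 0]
e^{tM} =
  [1, t]
  [0, 1]

Strategy: write M = P · J · P⁻¹ where J is a Jordan canonical form, so e^{tM} = P · e^{tJ} · P⁻¹, and e^{tJ} can be computed block-by-block.

M has Jordan form
J =
  [0, 1]
  [0, 0]
(up to reordering of blocks).

Per-block formulas:
  For a 2×2 Jordan block J_2(0): exp(t · J_2(0)) = e^(0t)·(I + t·N), where N is the 2×2 nilpotent shift.

After assembling e^{tJ} and conjugating by P, we get:

e^{tM} =
  [1, t]
  [0, 1]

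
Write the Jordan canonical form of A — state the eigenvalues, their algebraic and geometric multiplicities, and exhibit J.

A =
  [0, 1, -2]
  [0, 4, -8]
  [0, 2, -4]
J_2(0) ⊕ J_1(0)

The characteristic polynomial is
  det(x·I − A) = x^3

Eigenvalues and multiplicities (the geometric multiplicity of λ is n − rank(A − λI), which equals the number of Jordan blocks for λ):
  λ = 0: algebraic multiplicity = 3, geometric multiplicity = 2

Determining the block sizes for each eigenvalue:
  λ = 0: 2 blocks summing to 3 forces exactly one block of size 2 and the rest size 1 → block sizes [2, 1]

Assembling the blocks gives a Jordan form
J =
  [0, 1, 0]
  [0, 0, 0]
  [0, 0, 0]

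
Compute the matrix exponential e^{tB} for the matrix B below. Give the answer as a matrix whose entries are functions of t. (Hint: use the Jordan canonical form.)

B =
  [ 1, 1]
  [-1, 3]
e^{tB} =
  [-t*exp(2*t) + exp(2*t), t*exp(2*t)]
  [-t*exp(2*t), t*exp(2*t) + exp(2*t)]

Strategy: write B = P · J · P⁻¹ where J is a Jordan canonical form, so e^{tB} = P · e^{tJ} · P⁻¹, and e^{tJ} can be computed block-by-block.

B has Jordan form
J =
  [2, 1]
  [0, 2]
(up to reordering of blocks).

Per-block formulas:
  For a 2×2 Jordan block J_2(2): exp(t · J_2(2)) = e^(2t)·(I + t·N), where N is the 2×2 nilpotent shift.

After assembling e^{tJ} and conjugating by P, we get:

e^{tB} =
  [-t*exp(2*t) + exp(2*t), t*exp(2*t)]
  [-t*exp(2*t), t*exp(2*t) + exp(2*t)]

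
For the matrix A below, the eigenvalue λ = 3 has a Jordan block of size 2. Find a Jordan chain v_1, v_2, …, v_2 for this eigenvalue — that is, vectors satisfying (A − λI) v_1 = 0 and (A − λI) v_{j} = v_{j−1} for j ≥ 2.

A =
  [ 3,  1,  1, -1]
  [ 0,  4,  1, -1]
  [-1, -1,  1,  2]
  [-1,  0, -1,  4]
A Jordan chain for λ = 3 of length 2:
v_1 = (0, 0, -1, -1)ᵀ
v_2 = (1, 0, 0, 0)ᵀ

Let N = A − (3)·I. We want v_2 with N^2 v_2 = 0 but N^1 v_2 ≠ 0; then v_{j-1} := N · v_j for j = 2, …, 2.

Pick v_2 = (1, 0, 0, 0)ᵀ.
Then v_1 = N · v_2 = (0, 0, -1, -1)ᵀ.

Sanity check: (A − (3)·I) v_1 = (0, 0, 0, 0)ᵀ = 0. ✓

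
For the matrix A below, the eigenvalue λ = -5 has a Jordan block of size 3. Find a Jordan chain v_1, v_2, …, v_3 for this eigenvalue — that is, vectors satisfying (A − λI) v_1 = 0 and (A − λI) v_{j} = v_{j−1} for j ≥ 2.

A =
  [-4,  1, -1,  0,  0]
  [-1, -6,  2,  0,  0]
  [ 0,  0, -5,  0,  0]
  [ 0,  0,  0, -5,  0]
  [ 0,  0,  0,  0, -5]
A Jordan chain for λ = -5 of length 3:
v_1 = (1, -1, 0, 0, 0)ᵀ
v_2 = (-1, 2, 0, 0, 0)ᵀ
v_3 = (0, 0, 1, 0, 0)ᵀ

Let N = A − (-5)·I. We want v_3 with N^3 v_3 = 0 but N^2 v_3 ≠ 0; then v_{j-1} := N · v_j for j = 3, …, 2.

Pick v_3 = (0, 0, 1, 0, 0)ᵀ.
Then v_2 = N · v_3 = (-1, 2, 0, 0, 0)ᵀ.
Then v_1 = N · v_2 = (1, -1, 0, 0, 0)ᵀ.

Sanity check: (A − (-5)·I) v_1 = (0, 0, 0, 0, 0)ᵀ = 0. ✓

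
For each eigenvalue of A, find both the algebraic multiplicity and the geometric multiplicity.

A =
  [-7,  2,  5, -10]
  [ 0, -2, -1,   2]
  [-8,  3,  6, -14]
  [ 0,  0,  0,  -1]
λ = -1: alg = 4, geom = 2

Step 1 — factor the characteristic polynomial to read off the algebraic multiplicities:
  χ_A(x) = (x + 1)^4

Step 2 — compute geometric multiplicities via the rank-nullity identity g(λ) = n − rank(A − λI):
  rank(A − (-1)·I) = 2, so dim ker(A − (-1)·I) = n − 2 = 2

Summary:
  λ = -1: algebraic multiplicity = 4, geometric multiplicity = 2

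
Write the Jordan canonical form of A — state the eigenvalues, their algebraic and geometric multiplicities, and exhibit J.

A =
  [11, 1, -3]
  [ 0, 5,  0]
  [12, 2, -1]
J_2(5) ⊕ J_1(5)

The characteristic polynomial is
  det(x·I − A) = x^3 - 15*x^2 + 75*x - 125 = (x - 5)^3

Eigenvalues and multiplicities (the geometric multiplicity of λ is n − rank(A − λI), which equals the number of Jordan blocks for λ):
  λ = 5: algebraic multiplicity = 3, geometric multiplicity = 2

Determining the block sizes for each eigenvalue:
  λ = 5: 2 blocks summing to 3 forces exactly one block of size 2 and the rest size 1 → block sizes [2, 1]

Assembling the blocks gives a Jordan form
J =
  [5, 1, 0]
  [0, 5, 0]
  [0, 0, 5]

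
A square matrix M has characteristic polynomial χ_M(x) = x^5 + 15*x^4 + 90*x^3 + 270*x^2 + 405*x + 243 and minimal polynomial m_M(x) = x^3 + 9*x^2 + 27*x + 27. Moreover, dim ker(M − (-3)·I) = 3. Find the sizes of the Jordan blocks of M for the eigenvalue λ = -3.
Block sizes for λ = -3: [3, 1, 1]

Step 1 — from the characteristic polynomial, algebraic multiplicity of λ = -3 is 5. From dim ker(M − (-3)·I) = 3, there are exactly 3 Jordan blocks for λ = -3.
Step 2 — from the minimal polynomial, the factor (x + 3)^3 tells us the largest block for λ = -3 has size 3.
Step 3 — with total size 5, 3 blocks, and largest block 3, the block sizes (in nonincreasing order) are [3, 1, 1].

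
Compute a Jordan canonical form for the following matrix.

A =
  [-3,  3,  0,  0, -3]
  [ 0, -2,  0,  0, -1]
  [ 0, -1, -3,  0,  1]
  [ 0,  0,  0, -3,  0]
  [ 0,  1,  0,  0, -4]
J_2(-3) ⊕ J_1(-3) ⊕ J_1(-3) ⊕ J_1(-3)

The characteristic polynomial is
  det(x·I − A) = x^5 + 15*x^4 + 90*x^3 + 270*x^2 + 405*x + 243 = (x + 3)^5

Eigenvalues and multiplicities (the geometric multiplicity of λ is n − rank(A − λI), which equals the number of Jordan blocks for λ):
  λ = -3: algebraic multiplicity = 5, geometric multiplicity = 4

Determining the block sizes for each eigenvalue:
  λ = -3: 4 blocks summing to 5 forces exactly one block of size 2 and the rest size 1 → block sizes [2, 1, 1, 1]

Assembling the blocks gives a Jordan form
J =
  [-3,  1,  0,  0,  0]
  [ 0, -3,  0,  0,  0]
  [ 0,  0, -3,  0,  0]
  [ 0,  0,  0, -3,  0]
  [ 0,  0,  0,  0, -3]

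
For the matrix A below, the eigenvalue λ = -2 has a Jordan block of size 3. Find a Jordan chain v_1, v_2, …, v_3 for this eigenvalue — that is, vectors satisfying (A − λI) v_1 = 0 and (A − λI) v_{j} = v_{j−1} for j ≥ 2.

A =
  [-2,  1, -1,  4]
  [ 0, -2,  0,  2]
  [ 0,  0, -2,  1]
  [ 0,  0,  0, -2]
A Jordan chain for λ = -2 of length 3:
v_1 = (1, 0, 0, 0)ᵀ
v_2 = (4, 2, 1, 0)ᵀ
v_3 = (0, 0, 0, 1)ᵀ

Let N = A − (-2)·I. We want v_3 with N^3 v_3 = 0 but N^2 v_3 ≠ 0; then v_{j-1} := N · v_j for j = 3, …, 2.

Pick v_3 = (0, 0, 0, 1)ᵀ.
Then v_2 = N · v_3 = (4, 2, 1, 0)ᵀ.
Then v_1 = N · v_2 = (1, 0, 0, 0)ᵀ.

Sanity check: (A − (-2)·I) v_1 = (0, 0, 0, 0)ᵀ = 0. ✓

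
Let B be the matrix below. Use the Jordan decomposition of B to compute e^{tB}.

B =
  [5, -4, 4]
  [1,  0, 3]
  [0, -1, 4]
e^{tB} =
  [2*t*exp(3*t) + exp(3*t), -4*t*exp(3*t), 4*t*exp(3*t)]
  [-t^2*exp(3*t)/2 + t*exp(3*t), t^2*exp(3*t) - 3*t*exp(3*t) + exp(3*t), -t^2*exp(3*t) + 3*t*exp(3*t)]
  [-t^2*exp(3*t)/2, t^2*exp(3*t) - t*exp(3*t), -t^2*exp(3*t) + t*exp(3*t) + exp(3*t)]

Strategy: write B = P · J · P⁻¹ where J is a Jordan canonical form, so e^{tB} = P · e^{tJ} · P⁻¹, and e^{tJ} can be computed block-by-block.

B has Jordan form
J =
  [3, 1, 0]
  [0, 3, 1]
  [0, 0, 3]
(up to reordering of blocks).

Per-block formulas:
  For a 3×3 Jordan block J_3(3): exp(t · J_3(3)) = e^(3t)·(I + t·N + (t^2/2)·N^2), where N is the 3×3 nilpotent shift.

After assembling e^{tJ} and conjugating by P, we get:

e^{tB} =
  [2*t*exp(3*t) + exp(3*t), -4*t*exp(3*t), 4*t*exp(3*t)]
  [-t^2*exp(3*t)/2 + t*exp(3*t), t^2*exp(3*t) - 3*t*exp(3*t) + exp(3*t), -t^2*exp(3*t) + 3*t*exp(3*t)]
  [-t^2*exp(3*t)/2, t^2*exp(3*t) - t*exp(3*t), -t^2*exp(3*t) + t*exp(3*t) + exp(3*t)]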